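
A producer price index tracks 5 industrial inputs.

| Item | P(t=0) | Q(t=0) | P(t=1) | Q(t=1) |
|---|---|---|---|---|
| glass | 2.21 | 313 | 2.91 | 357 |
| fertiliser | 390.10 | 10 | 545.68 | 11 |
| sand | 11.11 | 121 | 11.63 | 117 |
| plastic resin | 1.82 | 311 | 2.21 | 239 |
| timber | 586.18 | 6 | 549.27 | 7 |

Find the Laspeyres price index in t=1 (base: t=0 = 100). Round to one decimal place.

Laspeyres price index uses base-period quantities as weights.
ΣP(t=1)·Q(t=0) = 2.91×313 + 545.68×10 + 11.63×121 + 2.21×311 + 549.27×6 = 910.83 + 5456.8 + 1407.23 + 687.31 + 3295.62 = 11757.79
ΣP(t=0)·Q(t=0) = 2.21×313 + 390.10×10 + 11.11×121 + 1.82×311 + 586.18×6 = 691.73 + 3901 + 1344.31 + 566.02 + 3517.08 = 10020.14
Index = 11757.79 / 10020.14 × 100 = 117.3416

117.3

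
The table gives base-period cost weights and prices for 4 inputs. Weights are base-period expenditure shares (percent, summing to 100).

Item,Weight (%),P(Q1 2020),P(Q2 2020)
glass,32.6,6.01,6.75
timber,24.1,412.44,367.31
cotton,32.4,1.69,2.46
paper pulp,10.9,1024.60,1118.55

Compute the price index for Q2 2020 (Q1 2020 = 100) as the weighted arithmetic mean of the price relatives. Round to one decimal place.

117.1

glass: 32.6 × (6.75/6.01) = 32.6 × 1.123128 = 36.6140
timber: 24.1 × (367.31/412.44) = 24.1 × 0.890578 = 21.4629
cotton: 32.4 × (2.46/1.69) = 32.4 × 1.455621 = 47.1621
paper pulp: 10.9 × (1118.55/1024.60) = 10.9 × 1.091694 = 11.8995
Index = Σ wᵢ·(p₁ᵢ/p₀ᵢ) = 36.6140 + 21.4629 + 47.1621 + 11.8995 = 117.1385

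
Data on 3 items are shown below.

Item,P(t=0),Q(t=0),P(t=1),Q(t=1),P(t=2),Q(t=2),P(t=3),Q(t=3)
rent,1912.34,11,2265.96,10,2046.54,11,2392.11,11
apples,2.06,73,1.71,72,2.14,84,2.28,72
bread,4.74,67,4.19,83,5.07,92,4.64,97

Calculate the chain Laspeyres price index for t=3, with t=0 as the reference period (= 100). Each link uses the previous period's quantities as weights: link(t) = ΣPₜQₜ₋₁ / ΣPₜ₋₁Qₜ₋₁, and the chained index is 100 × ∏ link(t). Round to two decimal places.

Link t=0→t=1:
ΣP(t=1)Q(t=0) = 2265.96×11 + 1.71×73 + 4.19×67 = 24925.56 + 124.83 + 280.73 = 25331.12
ΣP(t=0)Q(t=0) = 1912.34×11 + 2.06×73 + 4.74×67 = 21035.74 + 150.38 + 317.58 = 21503.7
link = 25331.12/21503.7 = 1.177989
Link t=1→t=2:
ΣP(t=2)Q(t=1) = 2046.54×10 + 2.14×72 + 5.07×83 = 20465.4 + 154.08 + 420.81 = 21040.29
ΣP(t=1)Q(t=1) = 2265.96×10 + 1.71×72 + 4.19×83 = 22659.6 + 123.12 + 347.77 = 23130.49
link = 21040.29/23130.49 = 0.909634
Link t=2→t=3:
ΣP(t=3)Q(t=2) = 2392.11×11 + 2.28×84 + 4.64×92 = 26313.21 + 191.52 + 426.88 = 26931.61
ΣP(t=2)Q(t=2) = 2046.54×11 + 2.14×84 + 5.07×92 = 22511.94 + 179.76 + 466.44 = 23158.14
link = 26931.61/23158.14 = 1.162944
Chained index = 100 × 1.177989 × 0.909634 × 1.162944 = 124.6140

124.61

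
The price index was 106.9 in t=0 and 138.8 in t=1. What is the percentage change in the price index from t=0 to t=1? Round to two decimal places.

29.84%

Change = (138.8 − 106.9) / 106.9 × 100
       = 31.9 / 106.9 × 100 = 29.8410%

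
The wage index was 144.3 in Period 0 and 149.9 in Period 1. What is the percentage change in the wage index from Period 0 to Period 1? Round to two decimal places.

3.88%

Change = (149.9 − 144.3) / 144.3 × 100
       = 5.6 / 144.3 × 100 = 3.8808%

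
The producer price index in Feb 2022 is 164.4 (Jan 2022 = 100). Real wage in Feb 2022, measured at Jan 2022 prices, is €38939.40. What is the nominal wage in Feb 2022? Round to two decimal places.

Nominal = Real × (Index/100) = 38939.40 × (164.4/100)
        = 38939.40 × 1.644 = 64016.3736

64016.37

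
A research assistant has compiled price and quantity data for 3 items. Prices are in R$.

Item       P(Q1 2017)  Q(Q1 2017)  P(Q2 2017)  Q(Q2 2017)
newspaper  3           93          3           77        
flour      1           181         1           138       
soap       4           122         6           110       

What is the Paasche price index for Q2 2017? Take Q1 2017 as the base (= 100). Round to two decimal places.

Paasche price index uses current-period quantities as weights.
ΣP(Q2 2017)·Q(Q2 2017) = 3×77 + 1×138 + 6×110 = 231 + 138 + 660 = 1029
ΣP(Q1 2017)·Q(Q2 2017) = 3×77 + 1×138 + 4×110 = 231 + 138 + 440 = 809
Index = 1029 / 809 × 100 = 127.1941

127.19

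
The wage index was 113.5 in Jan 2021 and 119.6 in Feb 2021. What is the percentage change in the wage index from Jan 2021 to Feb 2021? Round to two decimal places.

Change = (119.6 − 113.5) / 113.5 × 100
       = 6.1 / 113.5 × 100 = 5.3744%

5.37%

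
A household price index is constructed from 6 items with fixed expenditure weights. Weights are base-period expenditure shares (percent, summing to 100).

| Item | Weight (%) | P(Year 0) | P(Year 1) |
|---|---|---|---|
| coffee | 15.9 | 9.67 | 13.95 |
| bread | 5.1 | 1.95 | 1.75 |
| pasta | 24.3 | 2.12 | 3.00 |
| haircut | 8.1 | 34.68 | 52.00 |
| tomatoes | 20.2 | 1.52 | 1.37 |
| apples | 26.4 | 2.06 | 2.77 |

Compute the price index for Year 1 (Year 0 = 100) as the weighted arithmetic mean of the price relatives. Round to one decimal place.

127.8

coffee: 15.9 × (13.95/9.67) = 15.9 × 1.442606 = 22.9374
bread: 5.1 × (1.75/1.95) = 5.1 × 0.897436 = 4.5769
pasta: 24.3 × (3.00/2.12) = 24.3 × 1.415094 = 34.3868
haircut: 8.1 × (52.00/34.68) = 8.1 × 1.499423 = 12.1453
tomatoes: 20.2 × (1.37/1.52) = 20.2 × 0.901316 = 18.2066
apples: 26.4 × (2.77/2.06) = 26.4 × 1.344660 = 35.4990
Index = Σ wᵢ·(p₁ᵢ/p₀ᵢ) = 22.9374 + 4.5769 + 34.3868 + 12.1453 + 18.2066 + 35.4990 = 127.7521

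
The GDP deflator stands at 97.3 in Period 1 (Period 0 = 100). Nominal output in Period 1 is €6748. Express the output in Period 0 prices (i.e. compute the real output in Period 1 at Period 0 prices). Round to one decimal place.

Real = Nominal ÷ (Index/100) = 6748 ÷ (97.3/100)
     = 6748 ÷ 0.973 = 6935.2518

6935.3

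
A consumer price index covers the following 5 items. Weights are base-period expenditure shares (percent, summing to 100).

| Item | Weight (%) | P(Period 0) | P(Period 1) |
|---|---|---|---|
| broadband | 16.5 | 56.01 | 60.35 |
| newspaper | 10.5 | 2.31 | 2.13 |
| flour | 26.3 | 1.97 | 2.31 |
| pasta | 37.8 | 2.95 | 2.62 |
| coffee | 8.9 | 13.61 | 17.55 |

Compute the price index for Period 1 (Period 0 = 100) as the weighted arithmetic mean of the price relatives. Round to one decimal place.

103.3

broadband: 16.5 × (60.35/56.01) = 16.5 × 1.077486 = 17.7785
newspaper: 10.5 × (2.13/2.31) = 10.5 × 0.922078 = 9.6818
flour: 26.3 × (2.31/1.97) = 26.3 × 1.172589 = 30.8391
pasta: 37.8 × (2.62/2.95) = 37.8 × 0.888136 = 33.5715
coffee: 8.9 × (17.55/13.61) = 8.9 × 1.289493 = 11.4765
Index = Σ wᵢ·(p₁ᵢ/p₀ᵢ) = 17.7785 + 9.6818 + 30.8391 + 33.5715 + 11.4765 = 103.3474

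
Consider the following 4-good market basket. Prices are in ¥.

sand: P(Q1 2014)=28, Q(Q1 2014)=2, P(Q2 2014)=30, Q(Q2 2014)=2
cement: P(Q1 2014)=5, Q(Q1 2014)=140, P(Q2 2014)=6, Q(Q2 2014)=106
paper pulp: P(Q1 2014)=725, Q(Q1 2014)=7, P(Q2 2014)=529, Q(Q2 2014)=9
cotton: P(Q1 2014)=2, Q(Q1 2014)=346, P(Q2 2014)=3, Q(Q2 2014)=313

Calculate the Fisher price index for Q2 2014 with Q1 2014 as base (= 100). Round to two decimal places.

84.55

Laspeyres component (base-period weights):
ΣP(Q2 2014)Q(Q1 2014) = 30×2 + 6×140 + 529×7 + 3×346 = 60 + 840 + 3703 + 1038 = 5641
ΣP(Q1 2014)Q(Q1 2014) = 28×2 + 5×140 + 725×7 + 2×346 = 56 + 700 + 5075 + 692 = 6523
L = 5641 / 6523 × 100 = 86.4786
Paasche component (current-period weights):
ΣP(Q2 2014)Q(Q2 2014) = 30×2 + 6×106 + 529×9 + 3×313 = 60 + 636 + 4761 + 939 = 6396
ΣP(Q1 2014)Q(Q2 2014) = 28×2 + 5×106 + 725×9 + 2×313 = 56 + 530 + 6525 + 626 = 7737
P = 6396 / 7737 × 100 = 82.6677
Fisher = √(L × P) = √(86.4786 × 82.6677) = 84.5517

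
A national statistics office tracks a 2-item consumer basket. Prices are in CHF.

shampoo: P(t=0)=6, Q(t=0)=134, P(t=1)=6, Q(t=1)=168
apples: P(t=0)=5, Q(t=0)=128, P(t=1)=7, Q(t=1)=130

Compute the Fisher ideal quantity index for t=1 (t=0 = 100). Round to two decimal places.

Laspeyres component (base-period weights):
ΣP(t=0)Q(t=1) = 6×168 + 5×130 = 1008 + 650 = 1658
ΣP(t=0)Q(t=0) = 6×134 + 5×128 = 804 + 640 = 1444
L = 1658 / 1444 × 100 = 114.8199
Paasche component (current-period weights):
ΣP(t=1)Q(t=1) = 6×168 + 7×130 = 1008 + 910 = 1918
ΣP(t=1)Q(t=0) = 6×134 + 7×128 = 804 + 896 = 1700
P = 1918 / 1700 × 100 = 112.8235
Fisher = √(L × P) = √(114.8199 × 112.8235) = 113.8174

113.82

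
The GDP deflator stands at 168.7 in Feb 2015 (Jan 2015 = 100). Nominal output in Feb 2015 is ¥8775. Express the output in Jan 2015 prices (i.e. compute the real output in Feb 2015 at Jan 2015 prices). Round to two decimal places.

5201.54

Real = Nominal ÷ (Index/100) = 8775 ÷ (168.7/100)
     = 8775 ÷ 1.687 = 5201.5412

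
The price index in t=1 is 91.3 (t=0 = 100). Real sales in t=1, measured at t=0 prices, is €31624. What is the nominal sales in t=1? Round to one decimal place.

28872.7

Nominal = Real × (Index/100) = 31624 × (91.3/100)
        = 31624 × 0.913 = 28872.7120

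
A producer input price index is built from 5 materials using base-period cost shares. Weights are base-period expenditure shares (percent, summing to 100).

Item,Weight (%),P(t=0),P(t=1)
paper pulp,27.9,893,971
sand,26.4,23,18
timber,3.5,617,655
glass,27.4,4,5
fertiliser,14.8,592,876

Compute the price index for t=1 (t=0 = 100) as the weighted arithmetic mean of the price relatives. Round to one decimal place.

110.9

paper pulp: 27.9 × (971/893) = 27.9 × 1.087346 = 30.3370
sand: 26.4 × (18/23) = 26.4 × 0.782609 = 20.6609
timber: 3.5 × (655/617) = 3.5 × 1.061588 = 3.7156
glass: 27.4 × (5/4) = 27.4 × 1.250000 = 34.2500
fertiliser: 14.8 × (876/592) = 14.8 × 1.479730 = 21.9000
Index = Σ wᵢ·(p₁ᵢ/p₀ᵢ) = 30.3370 + 20.6609 + 3.7156 + 34.2500 + 21.9000 = 110.8634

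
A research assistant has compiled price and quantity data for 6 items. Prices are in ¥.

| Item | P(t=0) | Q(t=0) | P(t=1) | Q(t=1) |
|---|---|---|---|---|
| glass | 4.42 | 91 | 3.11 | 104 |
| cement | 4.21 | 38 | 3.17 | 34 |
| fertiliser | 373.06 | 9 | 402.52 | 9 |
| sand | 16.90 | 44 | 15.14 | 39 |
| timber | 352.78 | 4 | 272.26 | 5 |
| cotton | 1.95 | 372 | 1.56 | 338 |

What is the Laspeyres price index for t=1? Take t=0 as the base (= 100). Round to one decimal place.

Laspeyres price index uses base-period quantities as weights.
ΣP(t=1)·Q(t=0) = 3.11×91 + 3.17×38 + 402.52×9 + 15.14×44 + 272.26×4 + 1.56×372 = 283.01 + 120.46 + 3622.68 + 666.16 + 1089.04 + 580.32 = 6361.67
ΣP(t=0)·Q(t=0) = 4.42×91 + 4.21×38 + 373.06×9 + 16.90×44 + 352.78×4 + 1.95×372 = 402.22 + 159.98 + 3357.54 + 743.6 + 1411.12 + 725.4 = 6799.86
Index = 6361.67 / 6799.86 × 100 = 93.5559

93.6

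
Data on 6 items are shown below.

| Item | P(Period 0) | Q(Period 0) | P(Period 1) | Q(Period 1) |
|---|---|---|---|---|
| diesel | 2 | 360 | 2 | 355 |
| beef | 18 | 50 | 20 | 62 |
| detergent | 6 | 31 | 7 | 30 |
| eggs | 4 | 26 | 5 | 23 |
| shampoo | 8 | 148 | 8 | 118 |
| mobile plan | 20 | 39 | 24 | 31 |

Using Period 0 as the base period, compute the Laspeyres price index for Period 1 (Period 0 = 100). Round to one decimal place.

Laspeyres price index uses base-period quantities as weights.
ΣP(Period 1)·Q(Period 0) = 2×360 + 20×50 + 7×31 + 5×26 + 8×148 + 24×39 = 720 + 1000 + 217 + 130 + 1184 + 936 = 4187
ΣP(Period 0)·Q(Period 0) = 2×360 + 18×50 + 6×31 + 4×26 + 8×148 + 20×39 = 720 + 900 + 186 + 104 + 1184 + 780 = 3874
Index = 4187 / 3874 × 100 = 108.0795

108.1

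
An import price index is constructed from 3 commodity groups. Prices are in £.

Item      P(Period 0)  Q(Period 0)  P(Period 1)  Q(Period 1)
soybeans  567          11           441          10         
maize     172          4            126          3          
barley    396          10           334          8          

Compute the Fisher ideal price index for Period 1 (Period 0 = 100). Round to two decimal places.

Laspeyres component (base-period weights):
ΣP(Period 1)Q(Period 0) = 441×11 + 126×4 + 334×10 = 4851 + 504 + 3340 = 8695
ΣP(Period 0)Q(Period 0) = 567×11 + 172×4 + 396×10 = 6237 + 688 + 3960 = 10885
L = 8695 / 10885 × 100 = 79.8806
Paasche component (current-period weights):
ΣP(Period 1)Q(Period 1) = 441×10 + 126×3 + 334×8 = 4410 + 378 + 2672 = 7460
ΣP(Period 0)Q(Period 1) = 567×10 + 172×3 + 396×8 = 5670 + 516 + 3168 = 9354
P = 7460 / 9354 × 100 = 79.7520
Fisher = √(L × P) = √(79.8806 × 79.7520) = 79.8162

79.82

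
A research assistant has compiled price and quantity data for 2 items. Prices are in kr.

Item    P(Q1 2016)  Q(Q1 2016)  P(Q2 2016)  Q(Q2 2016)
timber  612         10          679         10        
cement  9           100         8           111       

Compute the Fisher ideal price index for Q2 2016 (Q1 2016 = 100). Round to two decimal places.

107.99

Laspeyres component (base-period weights):
ΣP(Q2 2016)Q(Q1 2016) = 679×10 + 8×100 = 6790 + 800 = 7590
ΣP(Q1 2016)Q(Q1 2016) = 612×10 + 9×100 = 6120 + 900 = 7020
L = 7590 / 7020 × 100 = 108.1197
Paasche component (current-period weights):
ΣP(Q2 2016)Q(Q2 2016) = 679×10 + 8×111 = 6790 + 888 = 7678
ΣP(Q1 2016)Q(Q2 2016) = 612×10 + 9×111 = 6120 + 999 = 7119
P = 7678 / 7119 × 100 = 107.8522
Fisher = √(L × P) = √(108.1197 × 107.8522) = 107.9859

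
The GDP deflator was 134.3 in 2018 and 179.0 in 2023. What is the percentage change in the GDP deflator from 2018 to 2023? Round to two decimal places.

Change = (179.0 − 134.3) / 134.3 × 100
       = 44.7 / 134.3 × 100 = 33.2837%

33.28%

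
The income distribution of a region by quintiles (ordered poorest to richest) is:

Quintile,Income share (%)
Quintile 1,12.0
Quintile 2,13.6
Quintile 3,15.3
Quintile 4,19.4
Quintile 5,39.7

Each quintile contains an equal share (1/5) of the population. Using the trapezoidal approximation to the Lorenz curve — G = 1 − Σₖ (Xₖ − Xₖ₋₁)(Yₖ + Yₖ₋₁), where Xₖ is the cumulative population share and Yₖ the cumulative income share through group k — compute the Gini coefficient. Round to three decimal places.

0.245

Cumulative income shares Yₖ: 0.1200, 0.2560, 0.4090, 0.6030, 1.0000
Σ (Xₖ−Xₖ₋₁)(Yₖ+Yₖ₋₁) = (1/5)(0.1200+0.0000) + (1/5)(0.2560+0.1200) + (1/5)(0.4090+0.2560) + (1/5)(0.6030+0.4090) + (1/5)(1.0000+0.6030)
  = 0.0240 + 0.0752 + 0.1330 + 0.2024 + 0.3206 = 0.7552
G = 1 − 0.7552 = 0.2448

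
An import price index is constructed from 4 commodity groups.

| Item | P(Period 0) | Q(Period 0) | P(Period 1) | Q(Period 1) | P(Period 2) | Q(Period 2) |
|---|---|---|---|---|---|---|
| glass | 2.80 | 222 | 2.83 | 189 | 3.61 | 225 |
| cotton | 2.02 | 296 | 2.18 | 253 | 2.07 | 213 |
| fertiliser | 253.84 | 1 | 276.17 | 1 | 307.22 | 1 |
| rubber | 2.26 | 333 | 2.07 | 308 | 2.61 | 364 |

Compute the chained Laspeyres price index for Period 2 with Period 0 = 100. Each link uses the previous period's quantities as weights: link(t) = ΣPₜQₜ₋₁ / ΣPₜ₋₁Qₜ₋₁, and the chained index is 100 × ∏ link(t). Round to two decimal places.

Link Period 0→Period 1:
ΣP(Period 1)Q(Period 0) = 2.83×222 + 2.18×296 + 276.17×1 + 2.07×333 = 628.26 + 645.28 + 276.17 + 689.31 = 2239.02
ΣP(Period 0)Q(Period 0) = 2.80×222 + 2.02×296 + 253.84×1 + 2.26×333 = 621.6 + 597.92 + 253.84 + 752.58 = 2225.94
link = 2239.02/2225.94 = 1.005876
Link Period 1→Period 2:
ΣP(Period 2)Q(Period 1) = 3.61×189 + 2.07×253 + 307.22×1 + 2.61×308 = 682.29 + 523.71 + 307.22 + 803.88 = 2317.1
ΣP(Period 1)Q(Period 1) = 2.83×189 + 2.18×253 + 276.17×1 + 2.07×308 = 534.87 + 551.54 + 276.17 + 637.56 = 2000.14
link = 2317.1/2000.14 = 1.158469
Chained index = 100 × 1.005876 × 1.158469 = 116.5276

116.53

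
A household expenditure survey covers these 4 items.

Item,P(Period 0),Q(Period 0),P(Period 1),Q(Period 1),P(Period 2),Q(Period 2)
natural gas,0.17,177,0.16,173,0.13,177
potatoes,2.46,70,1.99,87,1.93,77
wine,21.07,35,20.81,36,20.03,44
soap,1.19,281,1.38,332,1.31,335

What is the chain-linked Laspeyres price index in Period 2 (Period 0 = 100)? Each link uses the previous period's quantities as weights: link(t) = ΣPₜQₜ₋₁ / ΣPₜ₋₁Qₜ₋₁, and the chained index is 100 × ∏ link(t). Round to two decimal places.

Link Period 0→Period 1:
ΣP(Period 1)Q(Period 0) = 0.16×177 + 1.99×70 + 20.81×35 + 1.38×281 = 28.32 + 139.3 + 728.35 + 387.78 = 1283.75
ΣP(Period 0)Q(Period 0) = 0.17×177 + 2.46×70 + 21.07×35 + 1.19×281 = 30.09 + 172.2 + 737.45 + 334.39 = 1274.13
link = 1283.75/1274.13 = 1.007550
Link Period 1→Period 2:
ΣP(Period 2)Q(Period 1) = 0.13×173 + 1.93×87 + 20.03×36 + 1.31×332 = 22.49 + 167.91 + 721.08 + 434.92 = 1346.4
ΣP(Period 1)Q(Period 1) = 0.16×173 + 1.99×87 + 20.81×36 + 1.38×332 = 27.68 + 173.13 + 749.16 + 458.16 = 1408.13
link = 1346.4/1408.13 = 0.956162
Chained index = 100 × 1.007550 × 0.956162 = 96.3381

96.34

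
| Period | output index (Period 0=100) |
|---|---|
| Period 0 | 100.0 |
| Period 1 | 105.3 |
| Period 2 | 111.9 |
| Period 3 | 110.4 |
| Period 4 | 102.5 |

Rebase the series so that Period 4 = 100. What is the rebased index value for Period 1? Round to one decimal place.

102.7

Rebased(Period 1) = 105.3 / 102.5 × 100 = 102.7317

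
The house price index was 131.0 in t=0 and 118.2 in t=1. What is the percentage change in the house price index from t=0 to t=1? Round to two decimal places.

Change = (118.2 − 131.0) / 131.0 × 100
       = -12.8 / 131.0 × 100 = -9.7710%

-9.77%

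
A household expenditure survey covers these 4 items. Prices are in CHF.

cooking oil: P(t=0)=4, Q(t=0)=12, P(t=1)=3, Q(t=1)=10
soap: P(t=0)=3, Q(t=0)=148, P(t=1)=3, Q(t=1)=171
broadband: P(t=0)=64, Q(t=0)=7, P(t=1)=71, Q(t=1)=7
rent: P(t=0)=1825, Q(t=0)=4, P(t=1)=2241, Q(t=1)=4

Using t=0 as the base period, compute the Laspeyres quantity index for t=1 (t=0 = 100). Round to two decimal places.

100.74

Laspeyres quantity index uses base-period prices as weights.
ΣP(t=0)·Q(t=1) = 4×10 + 3×171 + 64×7 + 1825×4 = 40 + 513 + 448 + 7300 = 8301
ΣP(t=0)·Q(t=0) = 4×12 + 3×148 + 64×7 + 1825×4 = 48 + 444 + 448 + 7300 = 8240
Index = 8301 / 8240 × 100 = 100.7403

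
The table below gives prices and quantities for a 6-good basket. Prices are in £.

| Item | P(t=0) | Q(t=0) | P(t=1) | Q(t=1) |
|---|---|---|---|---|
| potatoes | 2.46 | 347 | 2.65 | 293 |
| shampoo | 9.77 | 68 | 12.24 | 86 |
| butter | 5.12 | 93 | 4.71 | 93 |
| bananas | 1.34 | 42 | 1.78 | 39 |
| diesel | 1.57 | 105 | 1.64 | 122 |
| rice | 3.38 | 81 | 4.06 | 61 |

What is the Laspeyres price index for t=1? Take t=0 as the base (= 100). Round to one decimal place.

Laspeyres price index uses base-period quantities as weights.
ΣP(t=1)·Q(t=0) = 2.65×347 + 12.24×68 + 4.71×93 + 1.78×42 + 1.64×105 + 4.06×81 = 919.55 + 832.32 + 438.03 + 74.76 + 172.2 + 328.86 = 2765.72
ΣP(t=0)·Q(t=0) = 2.46×347 + 9.77×68 + 5.12×93 + 1.34×42 + 1.57×105 + 3.38×81 = 853.62 + 664.36 + 476.16 + 56.28 + 164.85 + 273.78 = 2489.05
Index = 2765.72 / 2489.05 × 100 = 111.1155

111.1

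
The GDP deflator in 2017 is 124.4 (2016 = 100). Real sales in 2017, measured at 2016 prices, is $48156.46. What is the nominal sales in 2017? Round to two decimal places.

Nominal = Real × (Index/100) = 48156.46 × (124.4/100)
        = 48156.46 × 1.244 = 59906.6362

59906.64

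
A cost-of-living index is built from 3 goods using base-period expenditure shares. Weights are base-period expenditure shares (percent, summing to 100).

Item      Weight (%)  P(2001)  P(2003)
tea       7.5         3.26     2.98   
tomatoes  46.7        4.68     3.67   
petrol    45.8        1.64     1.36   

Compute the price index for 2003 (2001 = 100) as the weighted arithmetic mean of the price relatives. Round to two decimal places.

tea: 7.5 × (2.98/3.26) = 7.5 × 0.914110 = 6.8558
tomatoes: 46.7 × (3.67/4.68) = 46.7 × 0.784188 = 36.6216
petrol: 45.8 × (1.36/1.64) = 45.8 × 0.829268 = 37.9805
Index = Σ wᵢ·(p₁ᵢ/p₀ᵢ) = 6.8558 + 36.6216 + 37.9805 = 81.4579

81.46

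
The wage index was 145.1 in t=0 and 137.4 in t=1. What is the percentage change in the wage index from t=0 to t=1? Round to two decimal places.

-5.31%

Change = (137.4 − 145.1) / 145.1 × 100
       = -7.7 / 145.1 × 100 = -5.3067%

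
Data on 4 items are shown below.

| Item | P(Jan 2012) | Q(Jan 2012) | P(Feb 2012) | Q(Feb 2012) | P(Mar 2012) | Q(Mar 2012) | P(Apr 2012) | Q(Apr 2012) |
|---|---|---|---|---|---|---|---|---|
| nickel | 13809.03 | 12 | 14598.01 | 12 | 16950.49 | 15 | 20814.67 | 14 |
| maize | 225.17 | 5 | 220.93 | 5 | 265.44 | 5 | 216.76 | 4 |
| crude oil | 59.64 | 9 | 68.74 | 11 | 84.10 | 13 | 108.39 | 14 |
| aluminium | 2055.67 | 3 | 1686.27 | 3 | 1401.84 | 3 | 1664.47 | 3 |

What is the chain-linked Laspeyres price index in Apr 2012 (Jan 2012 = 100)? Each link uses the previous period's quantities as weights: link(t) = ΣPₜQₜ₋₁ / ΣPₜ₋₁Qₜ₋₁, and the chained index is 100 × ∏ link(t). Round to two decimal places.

148.09

Link Jan 2012→Feb 2012:
ΣP(Feb 2012)Q(Jan 2012) = 14598.01×12 + 220.93×5 + 68.74×9 + 1686.27×3 = 175176.12 + 1104.65 + 618.66 + 5058.81 = 181958.24
ΣP(Jan 2012)Q(Jan 2012) = 13809.03×12 + 225.17×5 + 59.64×9 + 2055.67×3 = 165708.36 + 1125.85 + 536.76 + 6167.01 = 173537.98
link = 181958.24/173537.98 = 1.048521
Link Feb 2012→Mar 2012:
ΣP(Mar 2012)Q(Feb 2012) = 16950.49×12 + 265.44×5 + 84.10×11 + 1401.84×3 = 203405.88 + 1327.2 + 925.1 + 4205.52 = 209863.7
ΣP(Feb 2012)Q(Feb 2012) = 14598.01×12 + 220.93×5 + 68.74×11 + 1686.27×3 = 175176.12 + 1104.65 + 756.14 + 5058.81 = 182095.72
link = 209863.7/182095.72 = 1.152491
Link Mar 2012→Apr 2012:
ΣP(Apr 2012)Q(Mar 2012) = 20814.67×15 + 216.76×5 + 108.39×13 + 1664.47×3 = 312220.05 + 1083.8 + 1409.07 + 4993.41 = 319706.33
ΣP(Mar 2012)Q(Mar 2012) = 16950.49×15 + 265.44×5 + 84.10×13 + 1401.84×3 = 254257.35 + 1327.2 + 1093.3 + 4205.52 = 260883.37
link = 319706.33/260883.37 = 1.225476
Chained index = 100 × 1.048521 × 1.152491 × 1.225476 = 148.0879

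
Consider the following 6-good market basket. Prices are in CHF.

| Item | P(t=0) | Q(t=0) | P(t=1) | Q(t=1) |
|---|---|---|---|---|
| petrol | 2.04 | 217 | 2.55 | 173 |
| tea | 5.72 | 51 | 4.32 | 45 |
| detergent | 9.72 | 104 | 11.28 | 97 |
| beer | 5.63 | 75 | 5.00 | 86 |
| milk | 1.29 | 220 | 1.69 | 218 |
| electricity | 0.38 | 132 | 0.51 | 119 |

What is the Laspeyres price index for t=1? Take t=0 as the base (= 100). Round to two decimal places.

110.37

Laspeyres price index uses base-period quantities as weights.
ΣP(t=1)·Q(t=0) = 2.55×217 + 4.32×51 + 11.28×104 + 5.00×75 + 1.69×220 + 0.51×132 = 553.35 + 220.32 + 1173.12 + 375 + 371.8 + 67.32 = 2760.91
ΣP(t=0)·Q(t=0) = 2.04×217 + 5.72×51 + 9.72×104 + 5.63×75 + 1.29×220 + 0.38×132 = 442.68 + 291.72 + 1010.88 + 422.25 + 283.8 + 50.16 = 2501.49
Index = 2760.91 / 2501.49 × 100 = 110.3706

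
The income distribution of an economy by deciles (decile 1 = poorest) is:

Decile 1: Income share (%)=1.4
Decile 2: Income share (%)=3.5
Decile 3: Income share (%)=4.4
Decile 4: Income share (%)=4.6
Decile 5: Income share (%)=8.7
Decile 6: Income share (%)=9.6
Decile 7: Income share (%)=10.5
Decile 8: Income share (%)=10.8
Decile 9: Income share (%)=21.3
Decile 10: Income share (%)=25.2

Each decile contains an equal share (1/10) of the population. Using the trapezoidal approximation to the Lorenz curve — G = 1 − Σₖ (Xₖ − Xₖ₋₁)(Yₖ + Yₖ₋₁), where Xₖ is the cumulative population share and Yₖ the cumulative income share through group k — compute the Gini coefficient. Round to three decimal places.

Cumulative income shares Yₖ: 0.0140, 0.0490, 0.0930, 0.1390, 0.2260, 0.3220, 0.4270, 0.5350, 0.7480, 1.0000
Σ (Xₖ−Xₖ₋₁)(Yₖ+Yₖ₋₁) = (1/10)(0.0140+0.0000) + (1/10)(0.0490+0.0140) + (1/10)(0.0930+0.0490) + (1/10)(0.1390+0.0930) + (1/10)(0.2260+0.1390) + (1/10)(0.3220+0.2260) + (1/10)(0.4270+0.3220) + (1/10)(0.5350+0.4270) + (1/10)(0.7480+0.5350) + (1/10)(1.0000+0.7480)
  = 0.0014 + 0.0063 + 0.0142 + 0.0232 + 0.0365 + 0.0548 + 0.0749 + 0.0962 + 0.1283 + 0.1748 = 0.6106
G = 1 − 0.6106 = 0.3894

0.389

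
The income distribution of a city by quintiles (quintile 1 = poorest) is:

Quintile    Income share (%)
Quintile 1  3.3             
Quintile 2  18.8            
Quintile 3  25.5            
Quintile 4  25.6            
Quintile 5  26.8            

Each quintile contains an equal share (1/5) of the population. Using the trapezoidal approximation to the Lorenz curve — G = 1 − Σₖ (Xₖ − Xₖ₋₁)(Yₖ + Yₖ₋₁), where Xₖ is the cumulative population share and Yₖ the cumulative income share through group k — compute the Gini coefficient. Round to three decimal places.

Cumulative income shares Yₖ: 0.0330, 0.2210, 0.4760, 0.7320, 1.0000
Σ (Xₖ−Xₖ₋₁)(Yₖ+Yₖ₋₁) = (1/5)(0.0330+0.0000) + (1/5)(0.2210+0.0330) + (1/5)(0.4760+0.2210) + (1/5)(0.7320+0.4760) + (1/5)(1.0000+0.7320)
  = 0.0066 + 0.0508 + 0.1394 + 0.2416 + 0.3464 = 0.7848
G = 1 − 0.7848 = 0.2152

0.215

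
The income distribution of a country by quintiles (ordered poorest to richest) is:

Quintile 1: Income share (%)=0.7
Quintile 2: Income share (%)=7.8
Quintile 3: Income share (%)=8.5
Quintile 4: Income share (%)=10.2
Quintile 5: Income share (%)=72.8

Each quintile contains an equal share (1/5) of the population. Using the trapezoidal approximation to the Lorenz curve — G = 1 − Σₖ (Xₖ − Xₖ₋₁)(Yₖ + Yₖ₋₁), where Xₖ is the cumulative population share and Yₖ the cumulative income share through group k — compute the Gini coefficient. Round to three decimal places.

Cumulative income shares Yₖ: 0.0070, 0.0850, 0.1700, 0.2720, 1.0000
Σ (Xₖ−Xₖ₋₁)(Yₖ+Yₖ₋₁) = (1/5)(0.0070+0.0000) + (1/5)(0.0850+0.0070) + (1/5)(0.1700+0.0850) + (1/5)(0.2720+0.1700) + (1/5)(1.0000+0.2720)
  = 0.0014 + 0.0184 + 0.0510 + 0.0884 + 0.2544 = 0.4136
G = 1 − 0.4136 = 0.5864

0.586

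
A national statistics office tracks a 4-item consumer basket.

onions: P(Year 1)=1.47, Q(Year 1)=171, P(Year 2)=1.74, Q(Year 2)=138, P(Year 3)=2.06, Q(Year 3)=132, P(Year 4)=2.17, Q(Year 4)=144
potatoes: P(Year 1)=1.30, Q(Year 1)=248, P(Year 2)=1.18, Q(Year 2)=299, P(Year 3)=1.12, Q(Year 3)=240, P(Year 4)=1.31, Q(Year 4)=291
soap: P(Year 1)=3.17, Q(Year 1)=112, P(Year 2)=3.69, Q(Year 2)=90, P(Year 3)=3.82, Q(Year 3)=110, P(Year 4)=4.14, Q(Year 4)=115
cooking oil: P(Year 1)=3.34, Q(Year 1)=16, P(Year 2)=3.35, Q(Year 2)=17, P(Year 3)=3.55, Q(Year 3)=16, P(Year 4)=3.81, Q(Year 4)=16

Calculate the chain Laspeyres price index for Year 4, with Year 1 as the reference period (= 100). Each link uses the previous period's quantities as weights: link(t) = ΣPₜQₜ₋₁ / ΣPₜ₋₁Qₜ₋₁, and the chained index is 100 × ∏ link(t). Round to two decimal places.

Link Year 1→Year 2:
ΣP(Year 2)Q(Year 1) = 1.74×171 + 1.18×248 + 3.69×112 + 3.35×16 = 297.54 + 292.64 + 413.28 + 53.6 = 1057.06
ΣP(Year 1)Q(Year 1) = 1.47×171 + 1.30×248 + 3.17×112 + 3.34×16 = 251.37 + 322.4 + 355.04 + 53.44 = 982.25
link = 1057.06/982.25 = 1.076162
Link Year 2→Year 3:
ΣP(Year 3)Q(Year 2) = 2.06×138 + 1.12×299 + 3.82×90 + 3.55×17 = 284.28 + 334.88 + 343.8 + 60.35 = 1023.31
ΣP(Year 2)Q(Year 2) = 1.74×138 + 1.18×299 + 3.69×90 + 3.35×17 = 240.12 + 352.82 + 332.1 + 56.95 = 981.99
link = 1023.31/981.99 = 1.042078
Link Year 3→Year 4:
ΣP(Year 4)Q(Year 3) = 2.17×132 + 1.31×240 + 4.14×110 + 3.81×16 = 286.44 + 314.4 + 455.4 + 60.96 = 1117.2
ΣP(Year 3)Q(Year 3) = 2.06×132 + 1.12×240 + 3.82×110 + 3.55×16 = 271.92 + 268.8 + 420.2 + 56.8 = 1017.72
link = 1117.2/1017.72 = 1.097748
Chained index = 100 × 1.076162 × 1.042078 × 1.097748 = 123.1063

123.11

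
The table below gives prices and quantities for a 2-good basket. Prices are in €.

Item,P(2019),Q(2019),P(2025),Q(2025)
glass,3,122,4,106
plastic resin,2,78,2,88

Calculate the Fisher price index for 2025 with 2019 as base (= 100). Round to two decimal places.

Laspeyres component (base-period weights):
ΣP(2025)Q(2019) = 4×122 + 2×78 = 488 + 156 = 644
ΣP(2019)Q(2019) = 3×122 + 2×78 = 366 + 156 = 522
L = 644 / 522 × 100 = 123.3716
Paasche component (current-period weights):
ΣP(2025)Q(2025) = 4×106 + 2×88 = 424 + 176 = 600
ΣP(2019)Q(2025) = 3×106 + 2×88 = 318 + 176 = 494
P = 600 / 494 × 100 = 121.4575
Fisher = √(L × P) = √(123.3716 × 121.4575) = 122.4108

122.41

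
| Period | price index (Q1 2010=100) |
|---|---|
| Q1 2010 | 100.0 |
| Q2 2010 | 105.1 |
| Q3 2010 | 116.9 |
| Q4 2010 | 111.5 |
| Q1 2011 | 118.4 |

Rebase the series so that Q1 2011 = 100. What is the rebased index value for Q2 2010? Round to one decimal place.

88.8

Rebased(Q2 2010) = 105.1 / 118.4 × 100 = 88.7669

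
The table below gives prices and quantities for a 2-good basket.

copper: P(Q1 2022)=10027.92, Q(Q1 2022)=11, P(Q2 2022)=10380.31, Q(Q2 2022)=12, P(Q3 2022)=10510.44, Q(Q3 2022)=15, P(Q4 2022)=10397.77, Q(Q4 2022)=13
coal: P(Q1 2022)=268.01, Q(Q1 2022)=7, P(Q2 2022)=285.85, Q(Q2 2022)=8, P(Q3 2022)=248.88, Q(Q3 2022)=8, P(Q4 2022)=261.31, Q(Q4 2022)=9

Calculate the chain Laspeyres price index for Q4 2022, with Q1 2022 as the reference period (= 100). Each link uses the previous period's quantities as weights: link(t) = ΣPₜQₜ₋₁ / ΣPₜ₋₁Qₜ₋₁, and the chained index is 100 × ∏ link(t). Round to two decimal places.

103.56

Link Q1 2022→Q2 2022:
ΣP(Q2 2022)Q(Q1 2022) = 10380.31×11 + 285.85×7 = 114183.41 + 2000.95 = 116184.36
ΣP(Q1 2022)Q(Q1 2022) = 10027.92×11 + 268.01×7 = 110307.12 + 1876.07 = 112183.19
link = 116184.36/112183.19 = 1.035666
Link Q2 2022→Q3 2022:
ΣP(Q3 2022)Q(Q2 2022) = 10510.44×12 + 248.88×8 = 126125.28 + 1991.04 = 128116.32
ΣP(Q2 2022)Q(Q2 2022) = 10380.31×12 + 285.85×8 = 124563.72 + 2286.8 = 126850.52
link = 128116.32/126850.52 = 1.009979
Link Q3 2022→Q4 2022:
ΣP(Q4 2022)Q(Q3 2022) = 10397.77×15 + 261.31×8 = 155966.55 + 2090.48 = 158057.03
ΣP(Q3 2022)Q(Q3 2022) = 10510.44×15 + 248.88×8 = 157656.6 + 1991.04 = 159647.64
link = 158057.03/159647.64 = 0.990037
Chained index = 100 × 1.035666 × 1.009979 × 0.990037 = 103.5579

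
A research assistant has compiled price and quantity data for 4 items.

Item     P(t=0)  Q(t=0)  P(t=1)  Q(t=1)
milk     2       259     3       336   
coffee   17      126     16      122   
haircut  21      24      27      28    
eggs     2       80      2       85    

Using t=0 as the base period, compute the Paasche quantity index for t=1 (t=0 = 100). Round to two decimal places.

107.91

Paasche quantity index uses current-period prices as weights.
ΣP(t=1)·Q(t=1) = 3×336 + 16×122 + 27×28 + 2×85 = 1008 + 1952 + 756 + 170 = 3886
ΣP(t=1)·Q(t=0) = 3×259 + 16×126 + 27×24 + 2×80 = 777 + 2016 + 648 + 160 = 3601
Index = 3886 / 3601 × 100 = 107.9145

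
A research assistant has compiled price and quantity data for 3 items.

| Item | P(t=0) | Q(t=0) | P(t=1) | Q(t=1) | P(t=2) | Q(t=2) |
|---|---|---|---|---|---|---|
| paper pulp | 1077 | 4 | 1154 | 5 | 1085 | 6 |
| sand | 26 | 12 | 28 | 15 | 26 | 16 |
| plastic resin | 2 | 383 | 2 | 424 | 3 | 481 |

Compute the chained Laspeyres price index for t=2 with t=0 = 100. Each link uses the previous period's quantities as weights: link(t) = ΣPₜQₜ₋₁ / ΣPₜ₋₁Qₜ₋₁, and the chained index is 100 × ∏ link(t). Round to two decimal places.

Link t=0→t=1:
ΣP(t=1)Q(t=0) = 1154×4 + 28×12 + 2×383 = 4616 + 336 + 766 = 5718
ΣP(t=0)Q(t=0) = 1077×4 + 26×12 + 2×383 = 4308 + 312 + 766 = 5386
link = 5718/5386 = 1.061641
Link t=1→t=2:
ΣP(t=2)Q(t=1) = 1085×5 + 26×15 + 3×424 = 5425 + 390 + 1272 = 7087
ΣP(t=1)Q(t=1) = 1154×5 + 28×15 + 2×424 = 5770 + 420 + 848 = 7038
link = 7087/7038 = 1.006962
Chained index = 100 × 1.061641 × 1.006962 = 106.9033

106.90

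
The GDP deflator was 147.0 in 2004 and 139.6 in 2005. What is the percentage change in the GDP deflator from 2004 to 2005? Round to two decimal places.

-5.03%

Change = (139.6 − 147.0) / 147.0 × 100
       = -7.4 / 147.0 × 100 = -5.0340%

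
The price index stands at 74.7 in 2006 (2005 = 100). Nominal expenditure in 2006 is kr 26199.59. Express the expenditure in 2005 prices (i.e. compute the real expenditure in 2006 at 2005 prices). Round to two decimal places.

Real = Nominal ÷ (Index/100) = 26199.59 ÷ (74.7/100)
     = 26199.59 ÷ 0.747 = 35073.0790

35073.08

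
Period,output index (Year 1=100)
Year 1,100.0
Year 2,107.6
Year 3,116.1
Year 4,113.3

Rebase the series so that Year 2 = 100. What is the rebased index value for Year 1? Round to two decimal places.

92.94

Rebased(Year 1) = 100.0 / 107.6 × 100 = 92.9368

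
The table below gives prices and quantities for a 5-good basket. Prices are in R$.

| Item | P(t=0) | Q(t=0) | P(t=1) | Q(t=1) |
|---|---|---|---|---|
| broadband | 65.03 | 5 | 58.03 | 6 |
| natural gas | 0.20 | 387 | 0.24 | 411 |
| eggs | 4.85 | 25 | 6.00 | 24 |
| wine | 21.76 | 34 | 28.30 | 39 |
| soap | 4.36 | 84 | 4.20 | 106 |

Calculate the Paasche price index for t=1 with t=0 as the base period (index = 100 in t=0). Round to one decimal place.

112.6

Paasche price index uses current-period quantities as weights.
ΣP(t=1)·Q(t=1) = 58.03×6 + 0.24×411 + 6.00×24 + 28.30×39 + 4.20×106 = 348.18 + 98.64 + 144 + 1103.7 + 445.2 = 2139.72
ΣP(t=0)·Q(t=1) = 65.03×6 + 0.20×411 + 4.85×24 + 21.76×39 + 4.36×106 = 390.18 + 82.2 + 116.4 + 848.64 + 462.16 = 1899.58
Index = 2139.72 / 1899.58 × 100 = 112.6417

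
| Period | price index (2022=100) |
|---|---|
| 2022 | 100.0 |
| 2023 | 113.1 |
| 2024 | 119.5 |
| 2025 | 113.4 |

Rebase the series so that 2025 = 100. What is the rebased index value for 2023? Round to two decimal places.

99.74

Rebased(2023) = 113.1 / 113.4 × 100 = 99.7354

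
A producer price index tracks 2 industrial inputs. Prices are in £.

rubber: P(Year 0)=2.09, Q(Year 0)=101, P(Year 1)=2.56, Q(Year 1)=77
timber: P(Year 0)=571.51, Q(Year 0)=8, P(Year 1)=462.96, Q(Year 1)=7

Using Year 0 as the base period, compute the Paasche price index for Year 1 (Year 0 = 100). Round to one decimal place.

82.6

Paasche price index uses current-period quantities as weights.
ΣP(Year 1)·Q(Year 1) = 2.56×77 + 462.96×7 = 197.12 + 3240.72 = 3437.84
ΣP(Year 0)·Q(Year 1) = 2.09×77 + 571.51×7 = 160.93 + 4000.57 = 4161.5
Index = 3437.84 / 4161.5 × 100 = 82.6106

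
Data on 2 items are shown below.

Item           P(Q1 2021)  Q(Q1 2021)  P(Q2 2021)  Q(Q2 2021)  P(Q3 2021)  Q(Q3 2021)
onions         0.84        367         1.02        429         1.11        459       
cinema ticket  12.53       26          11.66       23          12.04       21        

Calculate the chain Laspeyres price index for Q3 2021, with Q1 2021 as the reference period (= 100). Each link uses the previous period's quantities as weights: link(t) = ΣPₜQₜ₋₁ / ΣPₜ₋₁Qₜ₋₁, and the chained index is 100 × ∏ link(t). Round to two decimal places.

114.02

Link Q1 2021→Q2 2021:
ΣP(Q2 2021)Q(Q1 2021) = 1.02×367 + 11.66×26 = 374.34 + 303.16 = 677.5
ΣP(Q1 2021)Q(Q1 2021) = 0.84×367 + 12.53×26 = 308.28 + 325.78 = 634.06
link = 677.5/634.06 = 1.068511
Link Q2 2021→Q3 2021:
ΣP(Q3 2021)Q(Q2 2021) = 1.11×429 + 12.04×23 = 476.19 + 276.92 = 753.11
ΣP(Q2 2021)Q(Q2 2021) = 1.02×429 + 11.66×23 = 437.58 + 268.18 = 705.76
link = 753.11/705.76 = 1.067091
Chained index = 100 × 1.068511 × 1.067091 = 114.0198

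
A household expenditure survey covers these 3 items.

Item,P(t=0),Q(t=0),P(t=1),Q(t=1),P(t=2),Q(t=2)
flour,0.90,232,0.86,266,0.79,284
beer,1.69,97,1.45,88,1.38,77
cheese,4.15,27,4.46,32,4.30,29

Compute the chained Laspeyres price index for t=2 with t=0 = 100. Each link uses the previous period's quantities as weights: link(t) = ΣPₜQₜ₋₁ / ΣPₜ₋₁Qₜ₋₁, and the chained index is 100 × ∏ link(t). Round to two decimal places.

Link t=0→t=1:
ΣP(t=1)Q(t=0) = 0.86×232 + 1.45×97 + 4.46×27 = 199.52 + 140.65 + 120.42 = 460.59
ΣP(t=0)Q(t=0) = 0.90×232 + 1.69×97 + 4.15×27 = 208.8 + 163.93 + 112.05 = 484.78
link = 460.59/484.78 = 0.950101
Link t=1→t=2:
ΣP(t=2)Q(t=1) = 0.79×266 + 1.38×88 + 4.30×32 = 210.14 + 121.44 + 137.6 = 469.18
ΣP(t=1)Q(t=1) = 0.86×266 + 1.45×88 + 4.46×32 = 228.76 + 127.6 + 142.72 = 499.08
link = 469.18/499.08 = 0.940090
Chained index = 100 × 0.950101 × 0.940090 = 89.3180

89.32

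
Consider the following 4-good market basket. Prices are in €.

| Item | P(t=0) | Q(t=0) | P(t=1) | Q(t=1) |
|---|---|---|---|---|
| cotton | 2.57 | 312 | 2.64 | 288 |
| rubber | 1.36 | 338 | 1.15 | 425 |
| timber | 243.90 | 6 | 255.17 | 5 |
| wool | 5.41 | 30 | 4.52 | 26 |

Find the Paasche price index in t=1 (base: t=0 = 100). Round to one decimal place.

98.7

Paasche price index uses current-period quantities as weights.
ΣP(t=1)·Q(t=1) = 2.64×288 + 1.15×425 + 255.17×5 + 4.52×26 = 760.32 + 488.75 + 1275.85 + 117.52 = 2642.44
ΣP(t=0)·Q(t=1) = 2.57×288 + 1.36×425 + 243.90×5 + 5.41×26 = 740.16 + 578 + 1219.5 + 140.66 = 2678.32
Index = 2642.44 / 2678.32 × 100 = 98.6604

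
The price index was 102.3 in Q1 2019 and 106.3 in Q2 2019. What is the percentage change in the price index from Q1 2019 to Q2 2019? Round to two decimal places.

Change = (106.3 − 102.3) / 102.3 × 100
       = 4.0 / 102.3 × 100 = 3.9101%

3.91%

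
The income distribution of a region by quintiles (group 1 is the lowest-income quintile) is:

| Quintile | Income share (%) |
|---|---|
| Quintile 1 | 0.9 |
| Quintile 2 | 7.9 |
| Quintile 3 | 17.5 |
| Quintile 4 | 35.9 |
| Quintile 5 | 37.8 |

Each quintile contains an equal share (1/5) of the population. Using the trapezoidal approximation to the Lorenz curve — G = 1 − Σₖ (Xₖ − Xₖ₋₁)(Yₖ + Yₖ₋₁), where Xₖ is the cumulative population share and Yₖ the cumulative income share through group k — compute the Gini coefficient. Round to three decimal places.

0.407

Cumulative income shares Yₖ: 0.0090, 0.0880, 0.2630, 0.6220, 1.0000
Σ (Xₖ−Xₖ₋₁)(Yₖ+Yₖ₋₁) = (1/5)(0.0090+0.0000) + (1/5)(0.0880+0.0090) + (1/5)(0.2630+0.0880) + (1/5)(0.6220+0.2630) + (1/5)(1.0000+0.6220)
  = 0.0018 + 0.0194 + 0.0702 + 0.1770 + 0.3244 = 0.5928
G = 1 − 0.5928 = 0.4072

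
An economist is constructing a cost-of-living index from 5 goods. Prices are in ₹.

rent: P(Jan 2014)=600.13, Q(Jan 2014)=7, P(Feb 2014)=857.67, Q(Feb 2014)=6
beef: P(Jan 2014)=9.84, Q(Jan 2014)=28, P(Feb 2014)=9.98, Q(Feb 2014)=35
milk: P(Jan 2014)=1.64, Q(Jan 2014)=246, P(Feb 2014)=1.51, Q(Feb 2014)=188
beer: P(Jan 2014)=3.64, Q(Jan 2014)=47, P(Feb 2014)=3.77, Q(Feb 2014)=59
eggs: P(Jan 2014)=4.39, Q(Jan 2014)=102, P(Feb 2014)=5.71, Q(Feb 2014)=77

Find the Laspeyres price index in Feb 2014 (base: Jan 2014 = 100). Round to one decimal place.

Laspeyres price index uses base-period quantities as weights.
ΣP(Feb 2014)·Q(Jan 2014) = 857.67×7 + 9.98×28 + 1.51×246 + 3.77×47 + 5.71×102 = 6003.69 + 279.44 + 371.46 + 177.19 + 582.42 = 7414.2
ΣP(Jan 2014)·Q(Jan 2014) = 600.13×7 + 9.84×28 + 1.64×246 + 3.64×47 + 4.39×102 = 4200.91 + 275.52 + 403.44 + 171.08 + 447.78 = 5498.73
Index = 7414.2 / 5498.73 × 100 = 134.8348

134.8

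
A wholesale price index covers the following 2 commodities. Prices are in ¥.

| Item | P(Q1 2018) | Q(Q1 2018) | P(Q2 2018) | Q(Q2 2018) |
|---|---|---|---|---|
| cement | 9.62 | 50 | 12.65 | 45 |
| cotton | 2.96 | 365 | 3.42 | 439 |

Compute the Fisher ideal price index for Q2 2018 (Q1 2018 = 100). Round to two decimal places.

119.99

Laspeyres component (base-period weights):
ΣP(Q2 2018)Q(Q1 2018) = 12.65×50 + 3.42×365 = 632.5 + 1248.3 = 1880.8
ΣP(Q1 2018)Q(Q1 2018) = 9.62×50 + 2.96×365 = 481 + 1080.4 = 1561.4
L = 1880.8 / 1561.4 × 100 = 120.4560
Paasche component (current-period weights):
ΣP(Q2 2018)Q(Q2 2018) = 12.65×45 + 3.42×439 = 569.25 + 1501.38 = 2070.63
ΣP(Q1 2018)Q(Q2 2018) = 9.62×45 + 2.96×439 = 432.9 + 1299.44 = 1732.34
P = 2070.63 / 1732.34 × 100 = 119.5279
Fisher = √(L × P) = √(120.4560 × 119.5279) = 119.9911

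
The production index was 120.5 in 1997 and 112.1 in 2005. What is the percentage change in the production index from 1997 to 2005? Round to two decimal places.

Change = (112.1 − 120.5) / 120.5 × 100
       = -8.4 / 120.5 × 100 = -6.9710%

-6.97%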